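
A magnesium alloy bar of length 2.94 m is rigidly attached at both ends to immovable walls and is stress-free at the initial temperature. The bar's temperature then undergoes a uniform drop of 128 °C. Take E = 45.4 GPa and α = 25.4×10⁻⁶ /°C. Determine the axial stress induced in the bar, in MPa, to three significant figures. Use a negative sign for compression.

148 MPa

Free thermal expansion αLΔT = 25.4e-6 · 2940 · -128 = -9.559 mm.
The walls impose strain ε = −(-9.559)/2940 = 3.2512e-03; σ = Eε = 45400 · 3.2512e-03 = 147.6 MPa.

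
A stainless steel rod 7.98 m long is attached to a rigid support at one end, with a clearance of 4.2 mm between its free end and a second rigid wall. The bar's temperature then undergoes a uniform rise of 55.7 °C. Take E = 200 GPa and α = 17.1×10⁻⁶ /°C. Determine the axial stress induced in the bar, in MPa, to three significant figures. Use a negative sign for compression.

Free thermal expansion αLΔT = 17.1e-6 · 7980 · 55.7 = 7.601 mm.
The walls engage after the gap closes; constrained expansion = 7.601 − 4.2 = 3.401 mm.
The walls impose strain ε = −(3.401)/7980 = -4.2615e-04; σ = Eε = 200000 · -4.2615e-04 = -85.23 MPa.

-85.2 MPa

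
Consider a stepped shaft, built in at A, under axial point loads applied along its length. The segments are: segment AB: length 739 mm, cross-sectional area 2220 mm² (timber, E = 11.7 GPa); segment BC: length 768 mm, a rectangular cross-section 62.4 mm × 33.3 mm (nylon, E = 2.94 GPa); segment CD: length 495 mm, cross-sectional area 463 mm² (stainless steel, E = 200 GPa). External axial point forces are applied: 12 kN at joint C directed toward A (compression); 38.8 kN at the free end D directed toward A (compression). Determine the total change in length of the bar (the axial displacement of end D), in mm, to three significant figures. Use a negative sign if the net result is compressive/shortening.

-8.04 mm

Internal axial forces (sectioning from the free end, tension +): N_CD = -38.8 kN, N_BC = -50.8 kN, N_AB = -50.8 kN.
A_BC = 2078 mm².
δ_AB = -50800·739/(2220·11700) = -1.445 mm
δ_BC = -50800·768/(2078·2940) = -6.386 mm
δ_CD = -38800·495/(463·200000) = -0.2074 mm
δ = Σδ_i = -8.039 mm.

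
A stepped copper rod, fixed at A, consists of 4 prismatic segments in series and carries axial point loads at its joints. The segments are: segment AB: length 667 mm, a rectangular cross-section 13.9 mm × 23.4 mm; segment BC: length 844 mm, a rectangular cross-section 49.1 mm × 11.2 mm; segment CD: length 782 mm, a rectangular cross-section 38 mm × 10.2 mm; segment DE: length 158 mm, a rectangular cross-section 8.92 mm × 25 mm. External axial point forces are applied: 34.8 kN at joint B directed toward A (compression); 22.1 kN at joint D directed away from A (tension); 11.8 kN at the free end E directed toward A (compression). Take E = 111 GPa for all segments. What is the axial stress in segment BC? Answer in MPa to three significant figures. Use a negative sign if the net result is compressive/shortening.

18.7 MPa

Internal axial forces (sectioning from the free end, tension +): N_DE = -11.8 kN, N_CD = 10.3 kN, N_BC = 10.3 kN, N_AB = -24.5 kN.
A_BC = 549.9 mm².
σ_BC = N_BC/A_BC = 10300/549.9 = 18.73 MPa.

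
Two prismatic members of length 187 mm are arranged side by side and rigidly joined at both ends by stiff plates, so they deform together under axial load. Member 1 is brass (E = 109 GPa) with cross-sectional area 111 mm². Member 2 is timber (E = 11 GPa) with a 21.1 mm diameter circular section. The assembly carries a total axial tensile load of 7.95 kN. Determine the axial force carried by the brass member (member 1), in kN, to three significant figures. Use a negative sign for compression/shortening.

6.03 kN

A_2 = 349.7 mm².
Equal strain + equilibrium ⇒ each member carries load in proportion to AE: A₁E₁ = 12100000 N, A₂E₂ = 3846000 N, ΣAE = 15950000 N.
F₁ = P·A₁E₁/ΣAE = 7950·12100000/15950000 = 6032 N.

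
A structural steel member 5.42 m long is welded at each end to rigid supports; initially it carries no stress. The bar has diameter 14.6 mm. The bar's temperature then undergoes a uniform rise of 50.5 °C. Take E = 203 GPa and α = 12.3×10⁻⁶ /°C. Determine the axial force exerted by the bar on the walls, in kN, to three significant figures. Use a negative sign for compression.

-21.1 kN

Free thermal expansion αLΔT = 12.3e-6 · 5420 · 50.5 = 3.367 mm.
The walls impose strain ε = −(3.367)/5420 = -6.2115e-04; σ = Eε = 203000 · -6.2115e-04 = -126.1 MPa.
Wall reaction R = σ·A = -126.1·167.4 = -21110 N = -21.11 kN.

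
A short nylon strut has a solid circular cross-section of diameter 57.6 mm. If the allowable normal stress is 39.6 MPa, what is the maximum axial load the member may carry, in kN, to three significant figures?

103 kN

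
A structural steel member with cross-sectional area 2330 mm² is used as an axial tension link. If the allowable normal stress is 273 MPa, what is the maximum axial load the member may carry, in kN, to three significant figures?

P_max = σ_allow · A = 273 · 2330 = 636100 N = 636.1 kN.

636 kN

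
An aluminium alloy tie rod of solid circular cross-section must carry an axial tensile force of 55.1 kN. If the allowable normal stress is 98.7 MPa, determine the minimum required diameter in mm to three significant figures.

26.7 mm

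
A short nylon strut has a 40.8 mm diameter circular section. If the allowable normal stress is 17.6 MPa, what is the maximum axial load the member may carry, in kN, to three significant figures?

23.0 kN

A = 1307 mm².
P_max = σ_allow · A = 17.6 · 1307 = 23010 N = 23.01 kN.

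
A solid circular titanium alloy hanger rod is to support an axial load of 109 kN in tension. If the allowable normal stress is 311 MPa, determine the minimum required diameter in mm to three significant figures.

21.1 mm

Required area A ≥ P/σ_allow = 109000/311 = 350.5 mm².
For a solid circular section, d ≥ √(4A/π) = 21.12 mm.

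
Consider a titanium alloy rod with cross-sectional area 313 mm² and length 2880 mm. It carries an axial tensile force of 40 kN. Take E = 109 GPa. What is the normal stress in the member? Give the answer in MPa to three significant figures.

σ = N/A = 40000/313 = 127.8 MPa.

128 MPa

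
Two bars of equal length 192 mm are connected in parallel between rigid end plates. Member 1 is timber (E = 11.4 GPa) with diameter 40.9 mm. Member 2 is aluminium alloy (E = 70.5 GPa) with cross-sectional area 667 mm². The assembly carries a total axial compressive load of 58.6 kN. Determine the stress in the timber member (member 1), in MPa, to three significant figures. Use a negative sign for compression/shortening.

A_1 = 1314 mm².
Equal strain + equilibrium ⇒ each member carries load in proportion to AE: A₁E₁ = 14980000 N, A₂E₂ = 47020000 N, ΣAE = 62000000 N.
σ₁ = P·E₁/ΣAE = -58600·11400/62000000 = -10.77 MPa.

-10.8 MPa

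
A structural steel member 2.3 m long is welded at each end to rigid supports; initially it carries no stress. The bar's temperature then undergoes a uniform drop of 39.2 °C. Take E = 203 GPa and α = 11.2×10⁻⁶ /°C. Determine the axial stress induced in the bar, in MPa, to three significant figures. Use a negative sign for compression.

89.1 MPa

Free thermal expansion αLΔT = 11.2e-6 · 2300 · -39.2 = -1.01 mm.
The walls impose strain ε = −(-1.01)/2300 = 4.3904e-04; σ = Eε = 203000 · 4.3904e-04 = 89.13 MPa.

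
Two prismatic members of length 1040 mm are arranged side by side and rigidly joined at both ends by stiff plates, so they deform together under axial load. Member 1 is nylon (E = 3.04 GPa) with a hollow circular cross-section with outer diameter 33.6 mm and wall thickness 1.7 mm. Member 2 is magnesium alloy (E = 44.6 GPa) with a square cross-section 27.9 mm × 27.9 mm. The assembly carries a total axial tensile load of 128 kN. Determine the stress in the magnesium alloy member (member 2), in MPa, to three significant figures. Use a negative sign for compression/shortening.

A_1 = 170.4 mm².
A_2 = 778.4 mm².
Equal strain + equilibrium ⇒ each member carries load in proportion to AE: A₁E₁ = 517900 N, A₂E₂ = 34720000 N, ΣAE = 35240000 N.
σ₂ = P·E₂/ΣAE = 128000·44600/35240000 = 162 MPa.

162 MPa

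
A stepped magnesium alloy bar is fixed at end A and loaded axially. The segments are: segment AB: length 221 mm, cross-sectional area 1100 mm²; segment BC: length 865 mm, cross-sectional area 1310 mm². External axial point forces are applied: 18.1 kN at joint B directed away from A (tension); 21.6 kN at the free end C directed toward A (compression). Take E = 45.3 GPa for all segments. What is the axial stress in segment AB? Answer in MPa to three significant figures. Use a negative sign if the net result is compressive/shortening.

Internal axial forces (sectioning from the free end, tension +): N_BC = -21.6 kN, N_AB = -3.5 kN.
σ_AB = N_AB/A_AB = -3500/1100 = -3.182 MPa.

-3.18 MPa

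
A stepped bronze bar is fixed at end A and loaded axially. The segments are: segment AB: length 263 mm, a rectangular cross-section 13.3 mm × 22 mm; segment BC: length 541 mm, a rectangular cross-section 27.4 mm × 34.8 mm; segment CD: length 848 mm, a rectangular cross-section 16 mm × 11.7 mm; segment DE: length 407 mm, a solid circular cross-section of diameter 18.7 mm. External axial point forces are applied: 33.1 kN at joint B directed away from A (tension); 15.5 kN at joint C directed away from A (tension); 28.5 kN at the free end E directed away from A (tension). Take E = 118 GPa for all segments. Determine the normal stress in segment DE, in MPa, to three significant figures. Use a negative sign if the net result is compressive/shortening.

104 MPa

Internal axial forces (sectioning from the free end, tension +): N_DE = 28.5 kN, N_CD = 28.5 kN, N_BC = 44 kN, N_AB = 77.1 kN.
A_DE = 274.6 mm².
σ_DE = N_DE/A_DE = 28500/274.6 = 103.8 MPa.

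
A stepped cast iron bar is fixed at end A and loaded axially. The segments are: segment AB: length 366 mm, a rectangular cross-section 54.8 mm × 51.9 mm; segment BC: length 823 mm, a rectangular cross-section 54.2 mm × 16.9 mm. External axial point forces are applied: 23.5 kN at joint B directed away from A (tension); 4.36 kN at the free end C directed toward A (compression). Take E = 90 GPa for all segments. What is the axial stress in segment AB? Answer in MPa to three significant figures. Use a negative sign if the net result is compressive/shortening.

6.73 MPa

Internal axial forces (sectioning from the free end, tension +): N_BC = -4.36 kN, N_AB = 19.14 kN.
A_AB = 2844 mm².
σ_AB = N_AB/A_AB = 19140/2844 = 6.73 MPa.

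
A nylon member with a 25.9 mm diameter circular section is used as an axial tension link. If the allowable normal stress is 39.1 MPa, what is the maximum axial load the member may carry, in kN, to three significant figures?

A = 526.9 mm².
P_max = σ_allow · A = 39.1 · 526.9 = 20600 N = 20.6 kN.

20.6 kN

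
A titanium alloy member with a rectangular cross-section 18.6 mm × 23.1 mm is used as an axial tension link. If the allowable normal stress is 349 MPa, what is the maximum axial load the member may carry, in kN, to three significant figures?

150 kN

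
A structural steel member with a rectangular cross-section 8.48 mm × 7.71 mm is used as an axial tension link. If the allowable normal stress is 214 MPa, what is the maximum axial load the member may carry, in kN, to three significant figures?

14.0 kN

A = 65.38 mm².
P_max = σ_allow · A = 214 · 65.38 = 13990 N = 13.99 kN.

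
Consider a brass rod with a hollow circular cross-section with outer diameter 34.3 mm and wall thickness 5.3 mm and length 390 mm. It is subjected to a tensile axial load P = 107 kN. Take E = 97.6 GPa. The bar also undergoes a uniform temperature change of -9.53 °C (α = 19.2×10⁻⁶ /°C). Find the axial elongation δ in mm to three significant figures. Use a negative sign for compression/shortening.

A = 482.9 mm².
δ_mech = NL/(AE) = 107000·390/(482.9·97600) = 0.8855 mm.
δ_thermal = αLΔT = 19.2e-6·390·-9.53 = -0.07136 mm.
δ = δ_mech + δ_thermal = 0.8141 mm.

0.814 mm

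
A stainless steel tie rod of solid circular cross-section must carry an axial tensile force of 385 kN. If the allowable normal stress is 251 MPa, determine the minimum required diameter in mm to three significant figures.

Required area A ≥ P/σ_allow = 385000/251 = 1534 mm².
For a solid circular section, d ≥ √(4A/π) = 44.19 mm.

44.2 mm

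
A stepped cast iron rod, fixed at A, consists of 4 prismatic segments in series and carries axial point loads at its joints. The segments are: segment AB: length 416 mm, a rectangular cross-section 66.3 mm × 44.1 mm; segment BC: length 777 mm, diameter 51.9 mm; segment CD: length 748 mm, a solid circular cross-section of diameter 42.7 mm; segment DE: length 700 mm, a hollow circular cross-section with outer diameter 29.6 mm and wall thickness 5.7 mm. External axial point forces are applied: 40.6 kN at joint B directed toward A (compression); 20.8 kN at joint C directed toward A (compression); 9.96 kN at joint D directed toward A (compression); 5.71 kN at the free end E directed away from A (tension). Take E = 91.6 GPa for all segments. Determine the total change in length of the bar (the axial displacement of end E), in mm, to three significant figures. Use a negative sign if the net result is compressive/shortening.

-0.125 mm

Internal axial forces (sectioning from the free end, tension +): N_DE = 5.71 kN, N_CD = -4.25 kN, N_BC = -25.05 kN, N_AB = -65.65 kN.
A_AB = 2924 mm².
A_BC = 2116 mm².
A_CD = 1432 mm².
A_DE = 428 mm².
δ_AB = -65650·416/(2924·91600) = -0.102 mm
δ_BC = -25050·777/(2116·91600) = -0.1004 mm
δ_CD = -4250·748/(1432·91600) = -0.02424 mm
δ_DE = 5710·700/(428·91600) = 0.102 mm
δ = Σδ_i = -0.1247 mm.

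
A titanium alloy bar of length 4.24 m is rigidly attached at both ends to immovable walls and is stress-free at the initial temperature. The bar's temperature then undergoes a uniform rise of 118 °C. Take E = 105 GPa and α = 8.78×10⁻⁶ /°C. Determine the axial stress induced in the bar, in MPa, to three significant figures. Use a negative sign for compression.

Free thermal expansion αLΔT = 8.78e-6 · 4240 · 118 = 4.393 mm.
The walls impose strain ε = −(4.393)/4240 = -1.0360e-03; σ = Eε = 105000 · -1.0360e-03 = -108.8 MPa.

-109 MPa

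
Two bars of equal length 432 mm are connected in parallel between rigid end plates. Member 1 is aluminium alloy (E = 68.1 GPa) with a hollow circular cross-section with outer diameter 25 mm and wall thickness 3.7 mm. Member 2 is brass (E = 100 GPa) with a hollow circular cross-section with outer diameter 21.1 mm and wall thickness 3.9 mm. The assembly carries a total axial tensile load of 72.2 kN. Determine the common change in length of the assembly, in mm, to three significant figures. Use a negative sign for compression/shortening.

0.822 mm

A_1 = 247.6 mm².
A_2 = 210.7 mm².
Equal strain + equilibrium ⇒ each member carries load in proportion to AE: A₁E₁ = 16860000 N, A₂E₂ = 21070000 N, ΣAE = 37930000 N.
δ = PL/ΣAE = 72200·432/37930000 = 0.8222 mm.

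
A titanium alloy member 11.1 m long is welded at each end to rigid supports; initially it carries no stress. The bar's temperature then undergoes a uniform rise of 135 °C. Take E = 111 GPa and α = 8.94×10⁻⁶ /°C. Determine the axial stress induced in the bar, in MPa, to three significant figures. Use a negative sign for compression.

-134 MPa

Free thermal expansion αLΔT = 8.94e-6 · 11100 · 135 = 13.4 mm.
The walls impose strain ε = −(13.4)/11100 = -1.2069e-03; σ = Eε = 111000 · -1.2069e-03 = -134 MPa.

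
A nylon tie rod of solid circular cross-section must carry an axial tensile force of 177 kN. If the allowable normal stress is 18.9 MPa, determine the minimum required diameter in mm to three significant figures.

109 mm

Required area A ≥ P/σ_allow = 177000/18.9 = 9365 mm².
For a solid circular section, d ≥ √(4A/π) = 109.2 mm.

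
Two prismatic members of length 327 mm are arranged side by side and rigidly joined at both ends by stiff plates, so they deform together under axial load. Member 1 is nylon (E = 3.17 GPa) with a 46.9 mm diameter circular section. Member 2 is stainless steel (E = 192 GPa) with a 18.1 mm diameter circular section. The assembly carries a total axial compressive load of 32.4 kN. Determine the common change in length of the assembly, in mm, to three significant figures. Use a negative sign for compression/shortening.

-0.193 mm

A_1 = 1728 mm².
A_2 = 257.3 mm².
Equal strain + equilibrium ⇒ each member carries load in proportion to AE: A₁E₁ = 5476000 N, A₂E₂ = 49400000 N, ΣAE = 54880000 N.
δ = PL/ΣAE = -32400·327/54880000 = -0.1931 mm.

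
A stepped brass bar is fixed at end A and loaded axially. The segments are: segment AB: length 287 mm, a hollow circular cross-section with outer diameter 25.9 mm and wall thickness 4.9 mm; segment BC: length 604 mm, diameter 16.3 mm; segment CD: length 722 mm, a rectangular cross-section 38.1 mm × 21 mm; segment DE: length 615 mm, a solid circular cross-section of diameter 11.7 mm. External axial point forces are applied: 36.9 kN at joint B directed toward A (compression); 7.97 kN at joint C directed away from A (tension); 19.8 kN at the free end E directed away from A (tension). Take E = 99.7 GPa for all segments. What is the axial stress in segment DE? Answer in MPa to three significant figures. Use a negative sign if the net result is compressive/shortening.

184 MPa

Internal axial forces (sectioning from the free end, tension +): N_DE = 19.8 kN, N_CD = 19.8 kN, N_BC = 27.77 kN, N_AB = -9.13 kN.
A_DE = 107.5 mm².
σ_DE = N_DE/A_DE = 19800/107.5 = 184.2 MPa.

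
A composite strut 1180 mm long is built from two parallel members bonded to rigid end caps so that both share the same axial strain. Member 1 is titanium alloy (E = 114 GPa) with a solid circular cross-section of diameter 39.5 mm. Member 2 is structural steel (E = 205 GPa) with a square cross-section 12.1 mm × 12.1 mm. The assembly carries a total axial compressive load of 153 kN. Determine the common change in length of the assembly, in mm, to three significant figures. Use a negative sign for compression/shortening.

A_1 = 1225 mm².
A_2 = 146.4 mm².
Equal strain + equilibrium ⇒ each member carries load in proportion to AE: A₁E₁ = 139700000 N, A₂E₂ = 30010000 N, ΣAE = 169700000 N.
δ = PL/ΣAE = -153000·1180/169700000 = -1.064 mm.

-1.06 mm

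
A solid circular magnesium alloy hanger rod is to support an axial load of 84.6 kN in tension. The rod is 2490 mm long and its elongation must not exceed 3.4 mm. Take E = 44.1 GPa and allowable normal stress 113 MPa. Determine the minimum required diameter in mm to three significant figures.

42.3 mm

Required area A ≥ P/σ_allow = 84600/113 = 748.7 mm².
For a solid circular section, d ≥ √(4A/π) = 30.87 mm.
Elongation limit: A ≥ PL/(Eδ_allow) = 84600·2490/(44100·3.4) = 1405 mm² ⇒ d ≥ 42.29 mm.
The elongation limit governs.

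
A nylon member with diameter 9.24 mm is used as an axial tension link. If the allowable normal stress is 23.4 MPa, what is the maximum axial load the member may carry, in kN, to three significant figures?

A = 67.06 mm².
P_max = σ_allow · A = 23.4 · 67.06 = 1569 N = 1.569 kN.

1.57 kN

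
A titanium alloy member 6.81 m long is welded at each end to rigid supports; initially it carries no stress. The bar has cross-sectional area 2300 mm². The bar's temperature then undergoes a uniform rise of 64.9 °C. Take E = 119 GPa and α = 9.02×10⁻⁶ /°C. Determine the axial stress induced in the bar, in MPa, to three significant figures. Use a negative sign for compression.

-69.7 MPa

Free thermal expansion αLΔT = 9.02e-6 · 6810 · 64.9 = 3.987 mm.
The walls impose strain ε = −(3.987)/6810 = -5.8540e-04; σ = Eε = 119000 · -5.8540e-04 = -69.66 MPa.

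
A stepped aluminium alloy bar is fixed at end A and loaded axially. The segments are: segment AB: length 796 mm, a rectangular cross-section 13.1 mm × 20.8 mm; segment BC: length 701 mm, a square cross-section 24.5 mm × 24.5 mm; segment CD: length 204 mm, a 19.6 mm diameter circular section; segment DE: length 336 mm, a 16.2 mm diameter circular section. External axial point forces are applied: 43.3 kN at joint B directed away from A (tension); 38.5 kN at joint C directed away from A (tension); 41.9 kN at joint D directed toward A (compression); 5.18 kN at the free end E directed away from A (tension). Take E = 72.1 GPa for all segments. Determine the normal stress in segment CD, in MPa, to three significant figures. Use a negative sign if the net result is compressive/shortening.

-122 MPa

Internal axial forces (sectioning from the free end, tension +): N_DE = 5.18 kN, N_CD = -36.72 kN, N_BC = 1.78 kN, N_AB = 45.08 kN.
A_CD = 301.7 mm².
σ_CD = N_CD/A_CD = -36720/301.7 = -121.7 MPa.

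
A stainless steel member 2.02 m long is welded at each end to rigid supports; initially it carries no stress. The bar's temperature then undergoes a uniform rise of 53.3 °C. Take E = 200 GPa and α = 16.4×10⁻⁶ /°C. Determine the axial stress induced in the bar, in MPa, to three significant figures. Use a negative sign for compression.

-175 MPa

Free thermal expansion αLΔT = 16.4e-6 · 2020 · 53.3 = 1.766 mm.
The walls impose strain ε = −(1.766)/2020 = -8.7412e-04; σ = Eε = 200000 · -8.7412e-04 = -174.8 MPa.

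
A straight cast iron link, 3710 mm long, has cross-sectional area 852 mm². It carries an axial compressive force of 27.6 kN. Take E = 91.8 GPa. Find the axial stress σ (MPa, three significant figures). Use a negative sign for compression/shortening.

σ = N/A = -27600/852 = -32.39 MPa.

-32.4 MPa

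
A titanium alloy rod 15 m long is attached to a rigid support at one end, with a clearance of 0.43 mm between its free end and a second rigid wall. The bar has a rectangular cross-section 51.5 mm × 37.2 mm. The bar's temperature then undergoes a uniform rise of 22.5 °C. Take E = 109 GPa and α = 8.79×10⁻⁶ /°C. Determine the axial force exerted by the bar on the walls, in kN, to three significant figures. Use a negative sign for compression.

Free thermal expansion αLΔT = 8.79e-6 · 15000 · 22.5 = 2.967 mm.
The walls engage after the gap closes; constrained expansion = 2.967 − 0.43 = 2.537 mm.
The walls impose strain ε = −(2.537)/15000 = -1.6911e-04; σ = Eε = 109000 · -1.6911e-04 = -18.43 MPa.
Wall reaction R = σ·A = -18.43·1916 = -35310 N = -35.31 kN.

-35.3 kN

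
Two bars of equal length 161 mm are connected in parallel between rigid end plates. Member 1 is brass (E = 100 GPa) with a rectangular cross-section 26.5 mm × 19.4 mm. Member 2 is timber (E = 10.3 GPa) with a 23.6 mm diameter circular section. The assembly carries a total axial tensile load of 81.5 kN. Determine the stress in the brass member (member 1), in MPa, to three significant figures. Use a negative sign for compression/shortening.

146 MPa

A_1 = 514.1 mm².
A_2 = 437.4 mm².
Equal strain + equilibrium ⇒ each member carries load in proportion to AE: A₁E₁ = 51410000 N, A₂E₂ = 4506000 N, ΣAE = 55920000 N.
σ₁ = P·E₁/ΣAE = 81500·100000/55920000 = 145.8 MPa.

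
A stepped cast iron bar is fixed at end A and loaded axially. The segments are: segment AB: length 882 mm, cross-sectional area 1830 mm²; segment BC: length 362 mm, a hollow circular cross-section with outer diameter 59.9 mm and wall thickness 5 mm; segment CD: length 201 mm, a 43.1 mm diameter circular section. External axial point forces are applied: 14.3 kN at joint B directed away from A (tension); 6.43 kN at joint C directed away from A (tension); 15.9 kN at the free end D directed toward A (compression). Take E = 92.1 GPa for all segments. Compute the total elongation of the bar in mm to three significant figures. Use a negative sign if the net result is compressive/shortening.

Internal axial forces (sectioning from the free end, tension +): N_CD = -15.9 kN, N_BC = -9.47 kN, N_AB = 4.83 kN.
A_BC = 862.4 mm².
A_CD = 1459 mm².
δ_AB = 4830·882/(1830·92100) = 0.02528 mm
δ_BC = -9470·362/(862.4·92100) = -0.04316 mm
δ_CD = -15900·201/(1459·92100) = -0.02378 mm
δ = Σδ_i = -0.04167 mm.

-0.0417 mm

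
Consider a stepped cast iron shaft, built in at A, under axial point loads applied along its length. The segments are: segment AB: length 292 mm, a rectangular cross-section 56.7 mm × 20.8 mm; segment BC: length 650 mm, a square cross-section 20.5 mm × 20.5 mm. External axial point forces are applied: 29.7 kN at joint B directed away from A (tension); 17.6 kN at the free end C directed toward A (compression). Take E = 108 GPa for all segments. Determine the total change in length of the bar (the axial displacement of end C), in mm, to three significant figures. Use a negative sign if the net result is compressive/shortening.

Internal axial forces (sectioning from the free end, tension +): N_BC = -17.6 kN, N_AB = 12.1 kN.
A_AB = 1179 mm².
A_BC = 420.2 mm².
δ_AB = 12100·292/(1179·108000) = 0.02774 mm
δ_BC = -17600·650/(420.2·108000) = -0.2521 mm
δ = Σδ_i = -0.2243 mm.

-0.224 mm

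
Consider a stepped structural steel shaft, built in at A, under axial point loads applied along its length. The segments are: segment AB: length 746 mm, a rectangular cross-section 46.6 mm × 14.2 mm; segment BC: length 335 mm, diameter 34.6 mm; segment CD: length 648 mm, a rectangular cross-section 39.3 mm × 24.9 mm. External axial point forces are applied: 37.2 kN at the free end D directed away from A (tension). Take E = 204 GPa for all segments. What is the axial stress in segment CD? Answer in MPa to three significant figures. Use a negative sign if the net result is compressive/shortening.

Internal axial forces (sectioning from the free end, tension +): N_CD = 37.2 kN, N_BC = 37.2 kN, N_AB = 37.2 kN.
A_CD = 978.6 mm².
σ_CD = N_CD/A_CD = 37200/978.6 = 38.01 MPa.

38.0 MPa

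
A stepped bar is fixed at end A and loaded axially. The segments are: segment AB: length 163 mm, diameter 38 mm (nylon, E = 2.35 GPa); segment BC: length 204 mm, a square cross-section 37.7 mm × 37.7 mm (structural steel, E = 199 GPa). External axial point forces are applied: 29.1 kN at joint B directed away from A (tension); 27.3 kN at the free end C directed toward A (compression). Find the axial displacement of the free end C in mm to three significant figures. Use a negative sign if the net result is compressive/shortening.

Internal axial forces (sectioning from the free end, tension +): N_BC = -27.3 kN, N_AB = 1.8 kN.
A_AB = 1134 mm².
A_BC = 1421 mm².
δ_AB = 1800·163/(1134·2350) = 0.1101 mm
δ_BC = -27300·204/(1421·199000) = -0.01969 mm
δ = Σδ_i = 0.0904 mm.

0.0904 mm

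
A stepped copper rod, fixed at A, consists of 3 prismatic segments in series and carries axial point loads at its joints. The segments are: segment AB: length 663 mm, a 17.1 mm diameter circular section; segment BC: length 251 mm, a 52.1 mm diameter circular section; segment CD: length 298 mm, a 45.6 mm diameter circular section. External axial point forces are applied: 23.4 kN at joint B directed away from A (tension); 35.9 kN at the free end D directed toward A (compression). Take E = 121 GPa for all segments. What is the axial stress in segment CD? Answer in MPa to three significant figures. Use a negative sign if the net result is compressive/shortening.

Internal axial forces (sectioning from the free end, tension +): N_CD = -35.9 kN, N_BC = -35.9 kN, N_AB = -12.5 kN.
A_CD = 1633 mm².
σ_CD = N_CD/A_CD = -35900/1633 = -21.98 MPa.

-22.0 MPa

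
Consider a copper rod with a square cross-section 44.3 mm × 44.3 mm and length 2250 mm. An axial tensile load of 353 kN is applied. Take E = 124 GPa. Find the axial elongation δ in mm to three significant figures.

3.26 mm

A = 1962 mm².
δ_mech = NL/(AE) = 353000·2250/(1962·124000) = 3.264 mm.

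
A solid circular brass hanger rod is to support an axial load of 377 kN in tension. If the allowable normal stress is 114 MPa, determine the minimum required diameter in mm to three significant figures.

Required area A ≥ P/σ_allow = 377000/114 = 3307 mm².
For a solid circular section, d ≥ √(4A/π) = 64.89 mm.

64.9 mm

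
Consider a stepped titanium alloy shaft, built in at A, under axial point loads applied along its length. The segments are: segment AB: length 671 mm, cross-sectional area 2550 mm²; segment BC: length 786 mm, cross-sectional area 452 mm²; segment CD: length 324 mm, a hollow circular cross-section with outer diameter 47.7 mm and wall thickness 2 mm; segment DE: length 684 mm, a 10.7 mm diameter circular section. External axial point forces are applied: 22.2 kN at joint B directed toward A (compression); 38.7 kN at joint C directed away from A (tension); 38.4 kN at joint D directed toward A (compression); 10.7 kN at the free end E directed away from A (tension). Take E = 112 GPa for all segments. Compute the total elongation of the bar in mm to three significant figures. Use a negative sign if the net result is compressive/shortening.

0.592 mm

Internal axial forces (sectioning from the free end, tension +): N_DE = 10.7 kN, N_CD = -27.7 kN, N_BC = 11 kN, N_AB = -11.2 kN.
A_CD = 287.1 mm².
A_DE = 89.92 mm².
δ_AB = -11200·671/(2550·112000) = -0.02631 mm
δ_BC = 11000·786/(452·112000) = 0.1708 mm
δ_CD = -27700·324/(287.1·112000) = -0.2791 mm
δ_DE = 10700·684/(89.92·112000) = 0.7267 mm
δ = Σδ_i = 0.5921 mm.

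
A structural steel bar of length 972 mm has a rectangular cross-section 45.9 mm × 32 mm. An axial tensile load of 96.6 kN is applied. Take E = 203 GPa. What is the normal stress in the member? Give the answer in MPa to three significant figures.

A = 1469 mm².
σ = N/A = 96600/1469 = 65.77 MPa.

65.8 MPa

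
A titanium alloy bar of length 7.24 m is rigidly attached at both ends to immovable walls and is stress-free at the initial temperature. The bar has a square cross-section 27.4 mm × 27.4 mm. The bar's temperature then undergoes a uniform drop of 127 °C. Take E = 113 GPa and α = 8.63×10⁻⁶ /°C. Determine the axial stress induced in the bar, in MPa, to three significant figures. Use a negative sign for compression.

124 MPa

Free thermal expansion αLΔT = 8.63e-6 · 7240 · -127 = -7.935 mm.
The walls impose strain ε = −(-7.935)/7240 = 1.0960e-03; σ = Eε = 113000 · 1.0960e-03 = 123.8 MPa.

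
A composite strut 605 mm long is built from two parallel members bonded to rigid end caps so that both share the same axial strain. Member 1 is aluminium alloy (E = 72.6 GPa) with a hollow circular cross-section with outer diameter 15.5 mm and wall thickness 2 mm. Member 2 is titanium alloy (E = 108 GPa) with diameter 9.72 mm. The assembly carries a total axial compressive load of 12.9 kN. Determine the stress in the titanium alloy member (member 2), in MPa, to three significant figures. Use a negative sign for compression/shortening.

A_1 = 84.82 mm².
A_2 = 74.2 mm².
Equal strain + equilibrium ⇒ each member carries load in proportion to AE: A₁E₁ = 6158000 N, A₂E₂ = 8014000 N, ΣAE = 14170000 N.
σ₂ = P·E₂/ΣAE = -12900·108000/14170000 = -98.31 MPa.

-98.3 MPa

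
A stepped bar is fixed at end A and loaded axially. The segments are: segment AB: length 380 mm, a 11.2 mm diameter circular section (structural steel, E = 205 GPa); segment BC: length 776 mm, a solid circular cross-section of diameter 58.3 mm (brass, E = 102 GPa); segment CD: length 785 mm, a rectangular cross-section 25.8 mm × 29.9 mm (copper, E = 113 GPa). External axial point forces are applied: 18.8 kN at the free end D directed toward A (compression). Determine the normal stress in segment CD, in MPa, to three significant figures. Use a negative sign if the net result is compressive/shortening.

-24.4 MPa

Internal axial forces (sectioning from the free end, tension +): N_CD = -18.8 kN, N_BC = -18.8 kN, N_AB = -18.8 kN.
A_CD = 771.4 mm².
σ_CD = N_CD/A_CD = -18800/771.4 = -24.37 MPa.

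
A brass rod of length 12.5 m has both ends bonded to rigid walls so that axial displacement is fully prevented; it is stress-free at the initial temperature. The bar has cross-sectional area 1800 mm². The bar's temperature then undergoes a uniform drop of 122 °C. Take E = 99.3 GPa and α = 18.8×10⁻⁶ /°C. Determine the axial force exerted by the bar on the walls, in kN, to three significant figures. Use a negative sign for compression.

410 kN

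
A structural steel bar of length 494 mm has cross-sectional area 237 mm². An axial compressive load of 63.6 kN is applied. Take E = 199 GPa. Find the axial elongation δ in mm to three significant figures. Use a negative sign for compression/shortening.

-0.666 mm

δ_mech = NL/(AE) = -63600·494/(237·199000) = -0.6662 mm.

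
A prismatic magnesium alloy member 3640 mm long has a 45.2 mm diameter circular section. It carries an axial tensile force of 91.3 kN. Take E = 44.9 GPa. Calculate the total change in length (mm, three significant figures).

4.61 mm

A = 1605 mm².
δ_mech = NL/(AE) = 91300·3640/(1605·44900) = 4.613 mm.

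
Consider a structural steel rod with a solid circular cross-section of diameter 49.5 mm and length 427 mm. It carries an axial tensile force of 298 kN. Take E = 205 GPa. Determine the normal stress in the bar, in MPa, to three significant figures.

155 MPa

A = 1924 mm².
σ = N/A = 298000/1924 = 154.9 MPa.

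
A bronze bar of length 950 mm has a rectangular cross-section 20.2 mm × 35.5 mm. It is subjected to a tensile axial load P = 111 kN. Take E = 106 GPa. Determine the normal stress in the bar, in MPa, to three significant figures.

A = 717.1 mm².
σ = N/A = 111000/717.1 = 154.8 MPa.

155 MPa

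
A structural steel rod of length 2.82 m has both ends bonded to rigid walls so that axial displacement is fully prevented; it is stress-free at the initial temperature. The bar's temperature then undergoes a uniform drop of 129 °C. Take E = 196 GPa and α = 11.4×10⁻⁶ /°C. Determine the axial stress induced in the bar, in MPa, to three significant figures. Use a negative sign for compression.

288 MPa

Free thermal expansion αLΔT = 11.4e-6 · 2820 · -129 = -4.147 mm.
The walls impose strain ε = −(-4.147)/2820 = 1.4706e-03; σ = Eε = 196000 · 1.4706e-03 = 288.2 MPa.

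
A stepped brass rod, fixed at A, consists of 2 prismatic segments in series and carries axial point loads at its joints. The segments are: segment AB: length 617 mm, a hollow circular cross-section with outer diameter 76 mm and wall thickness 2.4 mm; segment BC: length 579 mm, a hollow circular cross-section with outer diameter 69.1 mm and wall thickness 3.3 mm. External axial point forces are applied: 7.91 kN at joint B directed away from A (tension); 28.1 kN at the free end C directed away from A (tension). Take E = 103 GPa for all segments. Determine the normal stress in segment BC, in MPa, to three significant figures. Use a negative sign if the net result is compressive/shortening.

41.2 MPa

Internal axial forces (sectioning from the free end, tension +): N_BC = 28.1 kN, N_AB = 36.01 kN.
A_BC = 682.2 mm².
σ_BC = N_BC/A_BC = 28100/682.2 = 41.19 MPa.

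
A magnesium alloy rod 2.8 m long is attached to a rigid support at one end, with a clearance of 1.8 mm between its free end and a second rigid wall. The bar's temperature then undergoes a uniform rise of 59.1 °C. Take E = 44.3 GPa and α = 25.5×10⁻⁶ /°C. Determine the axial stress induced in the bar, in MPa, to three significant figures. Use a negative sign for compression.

-38.3 MPa

Free thermal expansion αLΔT = 25.5e-6 · 2800 · 59.1 = 4.22 mm.
The walls engage after the gap closes; constrained expansion = 4.22 − 1.8 = 2.42 mm.
The walls impose strain ε = −(2.42)/2800 = -8.6419e-04; σ = Eε = 44300 · -8.6419e-04 = -38.28 MPa.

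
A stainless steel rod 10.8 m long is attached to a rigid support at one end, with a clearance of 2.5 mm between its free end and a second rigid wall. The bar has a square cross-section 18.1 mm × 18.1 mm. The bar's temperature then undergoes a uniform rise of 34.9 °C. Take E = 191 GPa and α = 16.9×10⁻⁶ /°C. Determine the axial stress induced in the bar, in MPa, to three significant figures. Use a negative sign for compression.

Free thermal expansion αLΔT = 16.9e-6 · 10800 · 34.9 = 6.37 mm.
The walls engage after the gap closes; constrained expansion = 6.37 − 2.5 = 3.87 mm.
The walls impose strain ε = −(3.87)/10800 = -3.5833e-04; σ = Eε = 191000 · -3.5833e-04 = -68.44 MPa.

-68.4 MPa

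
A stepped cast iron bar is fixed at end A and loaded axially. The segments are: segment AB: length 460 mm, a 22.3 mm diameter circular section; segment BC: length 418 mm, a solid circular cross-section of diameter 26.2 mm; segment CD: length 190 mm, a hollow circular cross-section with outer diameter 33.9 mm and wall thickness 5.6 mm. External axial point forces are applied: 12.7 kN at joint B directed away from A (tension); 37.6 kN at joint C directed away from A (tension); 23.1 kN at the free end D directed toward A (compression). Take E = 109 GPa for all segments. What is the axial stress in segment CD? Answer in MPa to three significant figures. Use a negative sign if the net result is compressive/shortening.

-46.4 MPa

Internal axial forces (sectioning from the free end, tension +): N_CD = -23.1 kN, N_BC = 14.5 kN, N_AB = 27.2 kN.
A_CD = 497.9 mm².
σ_CD = N_CD/A_CD = -23100/497.9 = -46.4 MPa.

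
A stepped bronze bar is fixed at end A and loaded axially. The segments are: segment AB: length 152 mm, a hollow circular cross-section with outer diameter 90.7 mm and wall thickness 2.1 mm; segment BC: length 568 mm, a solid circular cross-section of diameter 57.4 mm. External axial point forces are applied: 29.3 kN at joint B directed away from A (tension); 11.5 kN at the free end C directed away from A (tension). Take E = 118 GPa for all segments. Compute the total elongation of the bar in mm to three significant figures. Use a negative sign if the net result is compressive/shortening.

0.111 mm

Internal axial forces (sectioning from the free end, tension +): N_BC = 11.5 kN, N_AB = 40.8 kN.
A_AB = 584.5 mm².
A_BC = 2588 mm².
δ_AB = 40800·152/(584.5·118000) = 0.08991 mm
δ_BC = 11500·568/(2588·118000) = 0.02139 mm
δ = Σδ_i = 0.1113 mm.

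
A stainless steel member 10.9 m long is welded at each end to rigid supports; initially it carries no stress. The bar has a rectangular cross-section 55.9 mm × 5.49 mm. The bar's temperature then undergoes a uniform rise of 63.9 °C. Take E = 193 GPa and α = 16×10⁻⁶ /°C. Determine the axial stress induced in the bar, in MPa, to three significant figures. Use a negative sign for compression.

-197 MPa

Free thermal expansion αLΔT = 16e-6 · 10900 · 63.9 = 11.14 mm.
The walls impose strain ε = −(11.14)/10900 = -1.0224e-03; σ = Eε = 193000 · -1.0224e-03 = -197.3 MPa.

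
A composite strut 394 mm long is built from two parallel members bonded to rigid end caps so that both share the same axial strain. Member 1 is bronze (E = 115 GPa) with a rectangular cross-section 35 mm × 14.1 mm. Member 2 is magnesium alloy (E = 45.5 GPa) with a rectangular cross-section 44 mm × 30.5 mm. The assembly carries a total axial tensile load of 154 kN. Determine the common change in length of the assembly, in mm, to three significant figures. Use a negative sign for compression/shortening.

0.515 mm

A_1 = 493.5 mm².
A_2 = 1342 mm².
Equal strain + equilibrium ⇒ each member carries load in proportion to AE: A₁E₁ = 56750000 N, A₂E₂ = 61060000 N, ΣAE = 117800000 N.
δ = PL/ΣAE = 154000·394/117800000 = 0.515 mm.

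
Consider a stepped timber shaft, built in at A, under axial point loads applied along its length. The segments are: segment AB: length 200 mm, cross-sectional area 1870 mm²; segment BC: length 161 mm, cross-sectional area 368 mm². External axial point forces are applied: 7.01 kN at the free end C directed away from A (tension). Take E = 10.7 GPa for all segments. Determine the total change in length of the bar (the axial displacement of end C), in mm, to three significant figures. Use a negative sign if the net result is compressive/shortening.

Internal axial forces (sectioning from the free end, tension +): N_BC = 7.01 kN, N_AB = 7.01 kN.
δ_AB = 7010·200/(1870·10700) = 0.07007 mm
δ_BC = 7010·161/(368·10700) = 0.2866 mm
δ = Σδ_i = 0.3567 mm.

0.357 mm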